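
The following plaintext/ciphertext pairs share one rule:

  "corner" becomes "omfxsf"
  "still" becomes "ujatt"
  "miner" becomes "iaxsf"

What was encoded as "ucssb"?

sweep

c(2)→o(14) and o(14)→m(12) fit y≡15x+10 (mod 26); the inverse of 15 mod 26 is 7. Each letter's alphabet position (a=0..z=25) is mapped through 15·x+10 mod 26 — an affine cipher.
Reversing it on ucssb: u(20)→7·(20−10)≡18=s; c(2)→7·(2−10)≡22=w; s(18)→7·(18−10)≡4=e; s(18)→7·(18−10)≡4=e; b(1)→7·(1−10)≡15=p (all mod 26).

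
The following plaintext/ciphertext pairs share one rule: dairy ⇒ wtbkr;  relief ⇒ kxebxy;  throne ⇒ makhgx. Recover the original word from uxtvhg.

Compare letters: d→w is +19, a→t is +19, i→b is +19 — a constant shift. It's a constant shift of +19 (ROT19).
Undoing it on uxtvhg: u−19=b, x−19=e, t−19=a, v−19=c, h−19=o, g−19=n.

beacon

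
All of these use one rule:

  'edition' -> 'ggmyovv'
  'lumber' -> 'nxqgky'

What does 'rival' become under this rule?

tlzfr

In edition: e→g is +2, d→g is +3, i→m is +4, t→y is +5 — the shift increases by 1 each position. Letter i (0-indexed) is shifted by i+2, so successive shifts are 2, 3, 4, ….
On rival: r+2=t, i+3=l, v+4=z, a+5=f, l+6=r.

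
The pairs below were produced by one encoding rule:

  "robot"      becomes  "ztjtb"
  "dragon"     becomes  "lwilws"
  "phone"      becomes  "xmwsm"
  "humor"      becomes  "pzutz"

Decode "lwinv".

Shifts by position in robot: pos 0: r→z (+8), pos 1: o→t (+5), pos 2: b→j (+8), pos 3: o→t (+5) — repeating every 2. It's a Vigenère-style cipher with numeric key [8,5]: position i shifts by key[i mod 2].
Reversing it on lwinv: l−8=d, w−5=r, i−8=a, n−5=i, v−8=n.

drain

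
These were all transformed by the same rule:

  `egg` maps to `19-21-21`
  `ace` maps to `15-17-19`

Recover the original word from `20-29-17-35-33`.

focus

Each letter is replaced by its alphabet position (a=1..z=26) + 14.
Undoing it on 20-29-17-35-33: 20→(20−14)÷1=6=f, 29→(29−14)÷1=15=o, 17→(17−14)÷1=3=c, 35→(35−14)÷1=21=u, 33→(33−14)÷1=19=s.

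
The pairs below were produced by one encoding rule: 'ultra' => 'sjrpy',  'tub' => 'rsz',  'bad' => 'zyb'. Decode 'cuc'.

ewe

Each letter is shifted forward by 24 in the alphabet (a Caesar shift of +24).
Reversing it on cuc: c−24=e, u−24=w, c−24=e.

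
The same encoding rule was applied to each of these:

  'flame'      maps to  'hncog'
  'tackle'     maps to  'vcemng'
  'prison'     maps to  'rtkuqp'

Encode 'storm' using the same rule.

Every letter moves 2 places later in the alphabet, wrapping around z→a.
For storm: s+2=u, t+2=v, o+2=q, r+2=t, m+2=o.

uvqto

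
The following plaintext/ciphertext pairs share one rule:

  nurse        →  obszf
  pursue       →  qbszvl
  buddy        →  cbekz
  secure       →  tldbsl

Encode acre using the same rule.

bjsl

It's a Vigenère-style cipher with numeric key [1,7]: position i shifts by key[i mod 2].
On acre: a+1=b, c+7=j, r+1=s, e+7=l.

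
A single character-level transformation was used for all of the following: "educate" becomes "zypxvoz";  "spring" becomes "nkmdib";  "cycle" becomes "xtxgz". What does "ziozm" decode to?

enter

Compare letters: e→z is +21, d→y is +21, u→p is +21 — a constant shift. Every letter moves 21 places later in the alphabet, wrapping around z→a.
Undoing it on ziozm: z−21=e, i−21=n, o−21=t, z−21=e, m−21=r.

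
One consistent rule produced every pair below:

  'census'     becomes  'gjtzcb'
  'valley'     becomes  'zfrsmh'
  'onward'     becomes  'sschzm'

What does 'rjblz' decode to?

In census: c→g is +4, e→j is +5, n→t is +6, s→z is +7 — the shift increases by 1 each position. The shift increases by 1 at each position, starting from +4: 4, 5, 6, ….
Reversing it on rjblz: r−4=n, j−5=e, b−6=v, l−7=e, z−8=r.

never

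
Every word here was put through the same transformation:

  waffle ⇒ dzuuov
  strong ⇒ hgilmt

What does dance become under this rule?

wzmxv

Each pair mirrors across the alphabet (w↔d, a↔z, f↔u): positions sum to 25. Each letter is replaced by its mirror in the alphabet: a↔z, b↔y, c↔x, and so on (the Atbash cipher).
For dance: d↔w, a↔z, n↔m, c↔x, e↔v.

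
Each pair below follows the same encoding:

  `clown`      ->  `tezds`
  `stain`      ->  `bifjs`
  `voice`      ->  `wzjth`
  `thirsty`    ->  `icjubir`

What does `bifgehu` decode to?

stapler

c(2)→t(19) and l(11)→e(4) fit y≡7x+5 (mod 26); the inverse of 7 mod 26 is 15. Treating letters as 0–25, the rule is x ↦ 7x + 5 (mod 26).
Reversing it on bifgehu: b(1)→15·(1−5)≡18=s; i(8)→15·(8−5)≡19=t; f(5)→15·(5−5)≡0=a; g(6)→15·(6−5)≡15=p; e(4)→15·(4−5)≡11=l; h(7)→15·(7−5)≡4=e; u(20)→15·(20−5)≡17=r (all mod 26).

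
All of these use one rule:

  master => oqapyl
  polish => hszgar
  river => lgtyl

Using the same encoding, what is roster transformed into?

m(12)→o(14) and a(0)→q(16) fit y≡15x+16 (mod 26); the inverse of 15 mod 26 is 7. This is an affine cipher: with a=0,…,z=25, each position x becomes (15x+16) mod 26.
On roster: r(17)→15·17+16≡11=l; o(14)→15·14+16≡18=s; s(18)→15·18+16≡0=a; t(19)→15·19+16≡15=p; e(4)→15·4+16≡24=y; r(17)→15·17+16≡11=l (all mod 26).

lsapyl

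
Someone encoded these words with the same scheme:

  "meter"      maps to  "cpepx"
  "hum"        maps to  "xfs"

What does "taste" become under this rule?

pedle

The output letters match the input read backwards, each shifted +11: meter reversed is retem. Read the word backwards and shift each letter +11.
On taste: reverse → etsat; then shift: e+11=p, t+11=e, s+11=d, a+11=l, t+11=e.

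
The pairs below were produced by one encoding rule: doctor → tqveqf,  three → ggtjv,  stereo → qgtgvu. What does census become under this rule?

uwupge

The output letters match the input read backwards, each shifted +2: doctor reversed is rotcod. Read the word backwards and shift each letter +2.
Applying it to census: reverse → susnec; then shift: s+2=u, u+2=w, s+2=u, n+2=p, e+2=g, c+2=e.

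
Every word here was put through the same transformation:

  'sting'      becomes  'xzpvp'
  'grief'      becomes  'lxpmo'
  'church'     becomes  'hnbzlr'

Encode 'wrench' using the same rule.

In sting: s→x is +5, t→z is +6, i→p is +7, n→v is +8 — the shift increases by 1 each position. Letter i (0-indexed) is shifted by i+5, so successive shifts are 5, 6, 7, ….
Applying it to wrench: w+5=b, r+6=x, e+7=l, n+8=v, c+9=l, h+10=r.

bxlvlr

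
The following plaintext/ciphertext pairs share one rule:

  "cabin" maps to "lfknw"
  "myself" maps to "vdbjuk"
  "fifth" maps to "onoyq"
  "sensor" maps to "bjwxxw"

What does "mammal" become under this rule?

vfvrjq

It's a Vigenère-style cipher with numeric key [9,5]: position i shifts by key[i mod 2].
On mammal: m+9=v, a+5=f, m+9=v, m+5=r, a+9=j, l+5=q.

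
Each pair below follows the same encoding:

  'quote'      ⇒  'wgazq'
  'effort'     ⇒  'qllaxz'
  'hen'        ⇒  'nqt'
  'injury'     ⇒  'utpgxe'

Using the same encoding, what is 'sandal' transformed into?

ymtjmr

The shift depends on letter class: consonant q→w is +6, but vowel u→g is +12. Two shifts are in play — +12 for a/e/i/o/u, +6 for every other letter.
On sandal: s(cons)+6=y, a(vowel)+12=m, n(cons)+6=t, d(cons)+6=j, a(vowel)+12=m, l(cons)+6=r.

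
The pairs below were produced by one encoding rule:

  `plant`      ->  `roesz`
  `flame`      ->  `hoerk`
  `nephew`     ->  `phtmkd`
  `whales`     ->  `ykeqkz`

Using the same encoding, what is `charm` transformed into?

In plant: p→r is +2, l→o is +3, a→e is +4, n→s is +5 — the shift increases by 1 each position. The shift increases by 1 at each position, starting from +2: 2, 3, 4, ….
For charm: c+2=e, h+3=k, a+4=e, r+5=w, m+6=s.

ekews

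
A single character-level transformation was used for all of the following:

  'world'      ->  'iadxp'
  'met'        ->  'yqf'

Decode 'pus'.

dig

Each letter is shifted forward by 12 in the alphabet (a Caesar shift of +12).
Undoing it on pus: p−12=d, u−12=i, s−12=g.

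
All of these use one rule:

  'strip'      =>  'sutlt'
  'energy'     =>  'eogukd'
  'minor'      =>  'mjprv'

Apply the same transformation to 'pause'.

In strip: s→s is +0, t→u is +1, r→t is +2, i→l is +3 — the shift increases by 1 each position. The shift increases by 1 at each position, starting from +0: 0, 1, 2, ….
On pause: p+0=p, a+1=b, u+2=w, s+3=v, e+4=i.

pbwvi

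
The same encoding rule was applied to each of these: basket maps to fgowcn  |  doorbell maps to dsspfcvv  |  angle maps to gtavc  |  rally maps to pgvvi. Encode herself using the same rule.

b(1)→f(5) and a(0)→g(6) fit y≡25x+6 (mod 26); the inverse of 25 mod 26 is 25. Treating letters as 0–25, the rule is x ↦ 25x + 6 (mod 26).
For herself: h(7)→25·7+6≡25=z; e(4)→25·4+6≡2=c; r(17)→25·17+6≡15=p; s(18)→25·18+6≡14=o; e(4)→25·4+6≡2=c; l(11)→25·11+6≡21=v; f(5)→25·5+6≡1=b (all mod 26).

zcpocvb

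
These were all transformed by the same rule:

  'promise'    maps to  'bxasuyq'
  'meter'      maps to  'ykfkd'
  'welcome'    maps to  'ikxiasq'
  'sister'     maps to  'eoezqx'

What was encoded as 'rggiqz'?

Shifts by position in promise: pos 0: p→b (+12), pos 1: r→x (+6), pos 2: o→a (+12), pos 3: m→s (+6) — repeating every 2. A repeating key of period 2 is used — shifts +12, +6 over and over.
Undoing it on rggiqz: r−12=f, g−6=a, g−12=u, i−6=c, q−12=e, z−6=t.

faucet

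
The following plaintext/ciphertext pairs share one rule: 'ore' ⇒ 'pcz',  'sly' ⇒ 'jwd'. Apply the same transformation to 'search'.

The output letters match the input read backwards, each shifted +11: ore reversed is ero. Two steps: reverse the string, then apply a Caesar shift of +11.
On search: reverse → hcraes; then shift: h+11=s, c+11=n, r+11=c, a+11=l, e+11=p, s+11=d.

snclpd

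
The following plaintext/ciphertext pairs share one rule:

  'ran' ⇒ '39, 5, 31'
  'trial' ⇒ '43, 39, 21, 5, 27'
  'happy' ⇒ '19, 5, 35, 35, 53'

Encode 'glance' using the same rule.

17, 27, 5, 31, 9, 13

Each letter becomes 2×(its alphabet position, a=1..z=26) + 3.
Applying it to glance: g=7→17, l=12→27, a=1→5, n=14→31, c=3→9, e=5→13.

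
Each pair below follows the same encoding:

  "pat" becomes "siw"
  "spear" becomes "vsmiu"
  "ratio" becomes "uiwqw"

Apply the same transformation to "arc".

iuf

The rule splits by letter class: vowels +8, consonants +3.
For arc: a(vowel)+8=i, r(cons)+3=u, c(cons)+3=f.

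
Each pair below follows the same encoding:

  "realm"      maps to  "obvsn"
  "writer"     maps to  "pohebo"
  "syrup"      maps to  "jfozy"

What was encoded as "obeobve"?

retreat

This is an affine cipher: with a=0,…,z=25, each position x becomes (21x+21) mod 26.
Reversing it on obeobve: o(14)→5·(14−21)≡17=r; b(1)→5·(1−21)≡4=e; e(4)→5·(4−21)≡19=t; o(14)→5·(14−21)≡17=r; b(1)→5·(1−21)≡4=e; v(21)→5·(21−21)≡0=a; e(4)→5·(4−21)≡19=t (all mod 26).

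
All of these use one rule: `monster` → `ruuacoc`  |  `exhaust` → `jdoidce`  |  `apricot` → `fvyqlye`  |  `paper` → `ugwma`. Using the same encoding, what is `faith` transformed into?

kgpbq

Letter i (0-indexed) is shifted by i+5, so successive shifts are 5, 6, 7, ….
For faith: f+5=k, a+6=g, i+7=p, t+8=b, h+9=q.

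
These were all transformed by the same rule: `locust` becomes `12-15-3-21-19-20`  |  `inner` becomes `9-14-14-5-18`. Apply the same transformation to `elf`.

5-12-6

Letters become their 1-indexed alphabet positions: a=1 … z=26.
Applying it to elf: e=5→5, l=12→12, f=6→6.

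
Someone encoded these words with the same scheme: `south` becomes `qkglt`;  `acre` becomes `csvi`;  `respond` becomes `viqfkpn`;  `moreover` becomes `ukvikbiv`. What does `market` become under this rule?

s(18)→q(16) and o(14)→k(10) fit y≡21x+2 (mod 26); the inverse of 21 mod 26 is 5. Treating letters as 0–25, the rule is x ↦ 21x + 2 (mod 26).
For market: m(12)→21·12+2≡20=u; a(0)→21·0+2≡2=c; r(17)→21·17+2≡21=v; k(10)→21·10+2≡4=e; e(4)→21·4+2≡8=i; t(19)→21·19+2≡11=l (all mod 26).

ucveil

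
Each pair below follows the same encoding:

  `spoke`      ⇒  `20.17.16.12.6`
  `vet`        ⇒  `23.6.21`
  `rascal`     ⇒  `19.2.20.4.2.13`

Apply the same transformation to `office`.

The number is (letter's place in the alphabet, a=1) + 1.
Applying it to office: o=15→16, f=6→7, f=6→7, i=9→10, c=3→4, e=5→6.

16.7.7.10.4.6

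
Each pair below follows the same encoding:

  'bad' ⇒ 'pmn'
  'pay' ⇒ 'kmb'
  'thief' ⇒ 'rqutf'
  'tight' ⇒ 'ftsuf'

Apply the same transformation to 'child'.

pxuto

The output letters match the input read backwards, each shifted +12: bad reversed is dab. Read the word backwards and shift each letter +12.
For child: reverse → dlihc; then shift: d+12=p, l+12=x, i+12=u, h+12=t, c+12=o.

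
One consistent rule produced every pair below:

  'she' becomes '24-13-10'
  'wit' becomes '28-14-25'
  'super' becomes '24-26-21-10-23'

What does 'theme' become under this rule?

s is letter #19 and maps to 24: an offset of 5. Letters become their 1-based position plus 5 (so a→6, b→7, …).
Applying it to theme: t=20→25, h=8→13, e=5→10, m=13→18, e=5→10.

25-13-10-18-10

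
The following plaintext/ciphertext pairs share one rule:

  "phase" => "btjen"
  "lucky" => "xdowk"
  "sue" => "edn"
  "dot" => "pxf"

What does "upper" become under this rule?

dbbnd

Two shifts are in play — +9 for a/e/i/o/u, +12 for every other letter.
For upper: u(vowel)+9=d, p(cons)+12=b, p(cons)+12=b, e(vowel)+9=n, r(cons)+12=d.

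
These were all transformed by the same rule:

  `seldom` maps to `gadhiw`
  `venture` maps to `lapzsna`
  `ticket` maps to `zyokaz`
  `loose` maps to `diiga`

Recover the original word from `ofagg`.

This is an affine cipher: with a=0,…,z=25, each position x becomes (19x+2) mod 26.
Decoding ofagg: o(14)→11·(14−2)≡2=c; f(5)→11·(5−2)≡7=h; a(0)→11·(0−2)≡4=e; g(6)→11·(6−2)≡18=s; g(6)→11·(6−2)≡18=s (all mod 26).

chess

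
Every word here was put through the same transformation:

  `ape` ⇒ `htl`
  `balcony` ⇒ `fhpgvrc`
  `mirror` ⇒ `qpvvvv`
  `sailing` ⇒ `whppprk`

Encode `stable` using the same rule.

wxhfpl

The shift depends on letter class: consonant p→t is +4, but vowel a→h is +7. The rule splits by letter class: vowels +7, consonants +4.
On stable: s(cons)+4=w, t(cons)+4=x, a(vowel)+7=h, b(cons)+4=f, l(cons)+4=p, e(vowel)+7=l.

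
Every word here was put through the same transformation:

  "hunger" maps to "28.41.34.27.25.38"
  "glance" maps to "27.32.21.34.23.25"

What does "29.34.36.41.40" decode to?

h is letter #8 and maps to 28: an offset of 20. The number is (letter's place in the alphabet, a=1) + 20.
Undoing it on 29.34.36.41.40: 29→(29−20)÷1=9=i, 34→(34−20)÷1=14=n, 36→(36−20)÷1=16=p, 41→(41−20)÷1=21=u, 40→(40−20)÷1=20=t.

input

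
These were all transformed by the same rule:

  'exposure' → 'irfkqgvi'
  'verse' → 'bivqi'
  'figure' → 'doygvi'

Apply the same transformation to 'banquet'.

e(4)→i(8) and x(23)→r(17) fit y≡21x+2 (mod 26); the inverse of 21 mod 26 is 5. This is an affine cipher: with a=0,…,z=25, each position x becomes (21x+2) mod 26.
Applying it to banquet: b(1)→21·1+2≡23=x; a(0)→21·0+2≡2=c; n(13)→21·13+2≡15=p; q(16)→21·16+2≡0=a; u(20)→21·20+2≡6=g; e(4)→21·4+2≡8=i; t(19)→21·19+2≡11=l (all mod 26).

xcpagil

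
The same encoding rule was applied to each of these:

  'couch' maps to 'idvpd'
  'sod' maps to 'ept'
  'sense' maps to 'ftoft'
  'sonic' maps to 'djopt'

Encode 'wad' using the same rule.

ebx

The output letters match the input read backwards, each shifted +1: couch reversed is hcuoc. Two steps: reverse the string, then apply a Caesar shift of +1.
For wad: reverse → daw; then shift: d+1=e, a+1=b, w+1=x.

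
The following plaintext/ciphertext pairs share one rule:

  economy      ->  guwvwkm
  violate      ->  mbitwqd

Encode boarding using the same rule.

ovqlziwj

The output letters match the input read backwards, each shifted +8: economy reversed is ymonoce. The word is reversed, then every letter is shifted forward by 8.
Applying it to boarding: reverse → gnidraob; then shift: g+8=o, n+8=v, i+8=q, d+8=l, r+8=z, a+8=i, o+8=w, b+8=j.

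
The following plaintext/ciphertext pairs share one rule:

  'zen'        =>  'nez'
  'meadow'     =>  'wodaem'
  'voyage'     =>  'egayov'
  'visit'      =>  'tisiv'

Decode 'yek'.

key

The output letters match the input read backwards: zen reversed is nez. It's just the letters in reverse order.
Reversing it on yek: then reverse → key.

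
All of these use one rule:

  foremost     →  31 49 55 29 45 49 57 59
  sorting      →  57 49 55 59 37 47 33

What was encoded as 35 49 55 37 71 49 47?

f(#6)→31 and o(#15)→49: differences scale by 2, so n = 2·pos + 19. The formula is n = 2×(alphabet index, a=1) + 19.
Reversing it on 35 49 55 37 71 49 47: 35→(35−19)÷2=8=h, 49→(49−19)÷2=15=o, 55→(55−19)÷2=18=r, 37→(37−19)÷2=9=i, 71→(71−19)÷2=26=z, 49→(49−19)÷2=15=o, 47→(47−19)÷2=14=n.

horizon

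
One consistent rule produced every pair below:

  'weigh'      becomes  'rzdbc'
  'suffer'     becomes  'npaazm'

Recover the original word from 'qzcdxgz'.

Every letter moves 21 places later in the alphabet, wrapping around z→a.
Decoding qzcdxgz: q−21=v, z−21=e, c−21=h, d−21=i, x−21=c, g−21=l, z−21=e.

vehicle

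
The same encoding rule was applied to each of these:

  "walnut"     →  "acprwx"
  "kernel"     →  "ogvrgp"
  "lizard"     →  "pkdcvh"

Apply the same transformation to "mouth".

The shift depends on letter class: consonant w→a is +4, but vowel a→c is +2. Two shifts are in play — +2 for a/e/i/o/u, +4 for every other letter.
For mouth: m(cons)+4=q, o(vowel)+2=q, u(vowel)+2=w, t(cons)+4=x, h(cons)+4=l.

qqwxl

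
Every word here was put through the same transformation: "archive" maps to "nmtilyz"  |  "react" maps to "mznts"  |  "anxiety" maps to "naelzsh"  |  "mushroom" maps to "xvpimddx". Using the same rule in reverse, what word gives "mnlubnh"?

railway

a(0)→n(13) and r(17)→m(12) fit y≡3x+13 (mod 26); the inverse of 3 mod 26 is 9. Each letter's alphabet position (a=0..z=25) is mapped through 3·x+13 mod 26 — an affine cipher.
Reversing it on mnlubnh: m(12)→9·(12−13)≡17=r; n(13)→9·(13−13)≡0=a; l(11)→9·(11−13)≡8=i; u(20)→9·(20−13)≡11=l; b(1)→9·(1−13)≡22=w; n(13)→9·(13−13)≡0=a; h(7)→9·(7−13)≡24=y (all mod 26).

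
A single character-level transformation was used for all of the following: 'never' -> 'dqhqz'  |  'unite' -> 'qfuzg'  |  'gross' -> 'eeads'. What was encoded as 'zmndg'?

The output letters match the input read backwards, each shifted +12: never reversed is reven. Read the word backwards and shift each letter +12.
Reversing it on zmndg: shift back: z−12=n, m−12=a, n−12=b, d−12=r, g−12=u → nabru; then reverse → urban.

urban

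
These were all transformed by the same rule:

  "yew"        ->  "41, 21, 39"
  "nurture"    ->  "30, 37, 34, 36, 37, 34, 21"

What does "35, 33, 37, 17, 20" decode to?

y is letter #25 and maps to 41: an offset of 16. The number is (letter's place in the alphabet, a=1) + 16.
Decoding 35, 33, 37, 17, 20: 35→(35−16)÷1=19=s, 33→(33−16)÷1=17=q, 37→(37−16)÷1=21=u, 17→(17−16)÷1=1=a, 20→(20−16)÷1=4=d.

squad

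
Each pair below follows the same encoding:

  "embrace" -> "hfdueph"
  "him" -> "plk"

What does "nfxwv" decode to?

The output letters match the input read backwards, each shifted +3: embrace reversed is ecarbme. Two steps: reverse the string, then apply a Caesar shift of +3.
Reversing it on nfxwv: shift back: n−3=k, f−3=c, x−3=u, w−3=t, v−3=s → kcuts; then reverse → stuck.

stuck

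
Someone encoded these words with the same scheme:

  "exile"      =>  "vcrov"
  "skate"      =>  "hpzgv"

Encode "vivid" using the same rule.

Each pair mirrors across the alphabet (e↔v, x↔c, i↔r): positions sum to 25. Each letter is replaced by its mirror in the alphabet: a↔z, b↔y, c↔x, and so on (the Atbash cipher).
Applying it to vivid: v↔e, i↔r, v↔e, i↔r, d↔w.

ererw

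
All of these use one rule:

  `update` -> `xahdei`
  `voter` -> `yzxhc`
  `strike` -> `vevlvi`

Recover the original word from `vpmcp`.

Shifts by position in update: pos 0: u→x (+3), pos 1: p→a (+11), pos 2: d→h (+4), pos 3: a→d (+3), pos 4: t→e (+11), pos 5: e→i (+4) — repeating every 3. The shifts repeat in a cycle of length 3: positions 0,1,… shift by +3, +11, +4, then the pattern repeats.
Decoding vpmcp: v−3=s, p−11=e, m−4=i, c−3=z, p−11=e.

seize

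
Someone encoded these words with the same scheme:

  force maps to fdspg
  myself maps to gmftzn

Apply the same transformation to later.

The output letters match the input read backwards, each shifted +1: force reversed is ecrof. Read the word backwards and shift each letter +1.
For later: reverse → retal; then shift: r+1=s, e+1=f, t+1=u, a+1=b, l+1=m.

sfubm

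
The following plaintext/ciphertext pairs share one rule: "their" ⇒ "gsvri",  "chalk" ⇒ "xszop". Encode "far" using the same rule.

uzi

Each pair mirrors across the alphabet (t↔g, h↔s, e↔v): positions sum to 25. This is the alphabet-reversal cipher (Atbash): a becomes z, b becomes y, etc.
On far: f↔u, a↔z, r↔i.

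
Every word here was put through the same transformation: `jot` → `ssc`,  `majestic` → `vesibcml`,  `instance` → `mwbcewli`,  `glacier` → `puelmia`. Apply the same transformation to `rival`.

The shift depends on letter class: consonant j→s is +9, but vowel o→s is +4. Vowels shift forward by 4 and consonants shift forward by 9.
For rival: r(cons)+9=a, i(vowel)+4=m, v(cons)+9=e, a(vowel)+4=e, l(cons)+9=u.

ameeu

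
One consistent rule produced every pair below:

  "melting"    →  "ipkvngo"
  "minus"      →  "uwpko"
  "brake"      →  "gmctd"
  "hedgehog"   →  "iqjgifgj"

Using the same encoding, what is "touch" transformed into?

jewqv

The output letters match the input read backwards, each shifted +2: melting reversed is gnitlem. Read the word backwards and shift each letter +2.
For touch: reverse → hcuot; then shift: h+2=j, c+2=e, u+2=w, o+2=q, t+2=v.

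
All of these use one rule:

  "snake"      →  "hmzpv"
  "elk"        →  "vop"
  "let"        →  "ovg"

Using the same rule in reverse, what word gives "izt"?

rag

This is the alphabet-reversal cipher (Atbash): a becomes z, b becomes y, etc.
Decoding izt: i↔r, z↔a, t↔g.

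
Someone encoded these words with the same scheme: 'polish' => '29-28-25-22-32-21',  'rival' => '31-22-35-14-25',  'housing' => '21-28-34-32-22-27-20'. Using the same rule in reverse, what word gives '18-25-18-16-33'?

p is letter #16 and maps to 29: an offset of 13. Letters become their 1-based position plus 13 (so a→14, b→15, …).
Decoding 18-25-18-16-33: 18→(18−13)÷1=5=e, 25→(25−13)÷1=12=l, 18→(18−13)÷1=5=e, 16→(16−13)÷1=3=c, 33→(33−13)÷1=20=t.

elect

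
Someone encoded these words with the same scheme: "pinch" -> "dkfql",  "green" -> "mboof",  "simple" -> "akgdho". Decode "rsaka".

This is an affine cipher: with a=0,…,z=25, each position x becomes (25x+18) mod 26.
Decoding rsaka: r(17)→25·(17−18)≡1=b; s(18)→25·(18−18)≡0=a; a(0)→25·(0−18)≡18=s; k(10)→25·(10−18)≡8=i; a(0)→25·(0−18)≡18=s (all mod 26).

basis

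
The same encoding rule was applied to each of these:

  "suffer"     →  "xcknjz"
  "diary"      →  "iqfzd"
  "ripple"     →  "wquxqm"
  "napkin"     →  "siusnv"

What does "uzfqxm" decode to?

Shifts by position in suffer: pos 0: s→x (+5), pos 1: u→c (+8), pos 2: f→k (+5), pos 3: f→n (+8) — repeating every 2. It's a Vigenère-style cipher with numeric key [5,8]: position i shifts by key[i mod 2].
Undoing it on uzfqxm: u−5=p, z−8=r, f−5=a, q−8=i, x−5=s, m−8=e.

praise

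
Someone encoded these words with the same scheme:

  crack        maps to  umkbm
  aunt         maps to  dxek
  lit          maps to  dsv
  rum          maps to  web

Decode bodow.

meter

The output letters match the input read backwards, each shifted +10: crack reversed is kcarc. Two steps: reverse the string, then apply a Caesar shift of +10.
Decoding bodow: shift back: b−10=r, o−10=e, d−10=t, o−10=e, w−10=m → retem; then reverse → meter.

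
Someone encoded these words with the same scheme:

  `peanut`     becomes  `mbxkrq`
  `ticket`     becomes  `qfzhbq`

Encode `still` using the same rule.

Compare letters: p→m is +23, e→b is +23, a→x is +23 — a constant shift. This is a Caesar cipher with shift 23.
For still: s+23=p, t+23=q, i+23=f, l+23=i, l+23=i.

pqfii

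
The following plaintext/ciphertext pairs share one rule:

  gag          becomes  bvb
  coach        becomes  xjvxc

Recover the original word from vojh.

atom

Compare letters: g→b is +21, a→v is +21, g→b is +21 — a constant shift. Each letter is shifted forward by 21 in the alphabet (a Caesar shift of +21).
Decoding vojh: v−21=a, o−21=t, j−21=o, h−21=m.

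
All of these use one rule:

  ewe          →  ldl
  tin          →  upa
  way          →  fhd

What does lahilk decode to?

debate

The output letters match the input read backwards, each shifted +7: ewe reversed is ewe. Two steps: reverse the string, then apply a Caesar shift of +7.
Decoding lahilk: shift back: l−7=e, a−7=t, h−7=a, i−7=b, l−7=e, k−7=d → etabed; then reverse → debate.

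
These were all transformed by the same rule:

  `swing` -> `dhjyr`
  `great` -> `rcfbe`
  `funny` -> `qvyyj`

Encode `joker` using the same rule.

Vowels shift forward by 1 and consonants shift forward by 11.
For joker: j(cons)+11=u, o(vowel)+1=p, k(cons)+11=v, e(vowel)+1=f, r(cons)+11=c.

upvfc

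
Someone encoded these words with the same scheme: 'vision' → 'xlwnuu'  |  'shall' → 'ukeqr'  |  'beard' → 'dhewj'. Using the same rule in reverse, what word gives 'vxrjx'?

In vision: v→x is +2, i→l is +3, s→w is +4, i→n is +5 — the shift increases by 1 each position. Letter i (0-indexed) is shifted by i+2, so successive shifts are 2, 3, 4, ….
Reversing it on vxrjx: v−2=t, x−3=u, r−4=n, j−5=e, x−6=r.

tuner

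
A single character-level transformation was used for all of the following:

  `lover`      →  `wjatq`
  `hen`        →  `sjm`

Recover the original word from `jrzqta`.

Two steps: reverse the string, then apply a Caesar shift of +5.
Decoding jrzqta: shift back: j−5=e, r−5=m, z−5=u, q−5=l, t−5=o, a−5=v → emulov; then reverse → volume.

volume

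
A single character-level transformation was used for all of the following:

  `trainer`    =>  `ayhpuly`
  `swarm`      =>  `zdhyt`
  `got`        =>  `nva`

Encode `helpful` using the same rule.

It's a constant shift of +7 (ROT7).
Applying it to helpful: h+7=o, e+7=l, l+7=s, p+7=w, f+7=m, u+7=b, l+7=s.

olswmbs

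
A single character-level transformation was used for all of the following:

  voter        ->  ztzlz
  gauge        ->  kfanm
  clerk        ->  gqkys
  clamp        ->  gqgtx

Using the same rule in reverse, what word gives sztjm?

ounce

Letter i (0-indexed) is shifted by i+4, so successive shifts are 4, 5, 6, ….
Undoing it on sztjm: s−4=o, z−5=u, t−6=n, j−7=c, m−8=e.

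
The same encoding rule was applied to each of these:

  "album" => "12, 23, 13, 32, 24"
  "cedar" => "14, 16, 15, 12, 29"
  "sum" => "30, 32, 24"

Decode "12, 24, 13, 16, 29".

amber

a is letter #1 and maps to 12: an offset of 11. Letters become their 1-based position plus 11 (so a→12, b→13, …).
Decoding 12, 24, 13, 16, 29: 12→(12−11)÷1=1=a, 24→(24−11)÷1=13=m, 13→(13−11)÷1=2=b, 16→(16−11)÷1=5=e, 29→(29−11)÷1=18=r.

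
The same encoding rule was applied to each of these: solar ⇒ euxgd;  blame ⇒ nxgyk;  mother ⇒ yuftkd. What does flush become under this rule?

rxaet

The rule splits by letter class: vowels +6, consonants +12.
Applying it to flush: f(cons)+12=r, l(cons)+12=x, u(vowel)+6=a, s(cons)+12=e, h(cons)+12=t.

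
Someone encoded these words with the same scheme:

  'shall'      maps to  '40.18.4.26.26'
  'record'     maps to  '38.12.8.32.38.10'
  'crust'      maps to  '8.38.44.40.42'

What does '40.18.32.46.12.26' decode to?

s(#19)→40 and h(#8)→18: differences scale by 2, so n = 2·pos + 2. Each letter becomes 2×(its alphabet position, a=1..z=26) + 2.
Undoing it on 40.18.32.46.12.26: 40→(40−2)÷2=19=s, 18→(18−2)÷2=8=h, 32→(32−2)÷2=15=o, 46→(46−2)÷2=22=v, 12→(12−2)÷2=5=e, 26→(26−2)÷2=12=l.

shovel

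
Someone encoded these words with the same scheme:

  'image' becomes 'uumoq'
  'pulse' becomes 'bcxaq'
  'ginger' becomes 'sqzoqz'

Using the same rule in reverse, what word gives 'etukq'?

Shifts by position in image: pos 0: i→u (+12), pos 1: m→u (+8), pos 2: a→m (+12), pos 3: g→o (+8) — repeating every 2. It's a Vigenère-style cipher with numeric key [12,8]: position i shifts by key[i mod 2].
Reversing it on etukq: e−12=s, t−8=l, u−12=i, k−8=c, q−12=e.

slice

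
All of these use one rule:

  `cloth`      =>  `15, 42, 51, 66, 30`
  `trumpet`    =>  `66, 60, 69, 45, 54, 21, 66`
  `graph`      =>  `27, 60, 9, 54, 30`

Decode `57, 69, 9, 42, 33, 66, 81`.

quality

c(#3)→15 and l(#12)→42: differences scale by 3, so n = 3·pos + 6. The formula is n = 3×(alphabet index, a=1) + 6.
Reversing it on 57, 69, 9, 42, 33, 66, 81: 57→(57−6)÷3=17=q, 69→(69−6)÷3=21=u, 9→(9−6)÷3=1=a, 42→(42−6)÷3=12=l, 33→(33−6)÷3=9=i, 66→(66−6)÷3=20=t, 81→(81−6)÷3=25=y.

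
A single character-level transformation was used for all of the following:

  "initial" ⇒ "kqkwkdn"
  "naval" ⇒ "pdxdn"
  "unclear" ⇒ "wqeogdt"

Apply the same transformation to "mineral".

It's a Vigenère-style cipher with numeric key [2,3]: position i shifts by key[i mod 2].
On mineral: m+2=o, i+3=l, n+2=p, e+3=h, r+2=t, a+3=d, l+2=n.

olphtdn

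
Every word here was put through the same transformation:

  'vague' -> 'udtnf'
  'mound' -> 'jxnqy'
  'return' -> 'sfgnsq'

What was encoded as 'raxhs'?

v(21)→u(20) and a(0)→d(3) fit y≡7x+3 (mod 26); the inverse of 7 mod 26 is 15. This is an affine cipher: with a=0,…,z=25, each position x becomes (7x+3) mod 26.
Undoing it on raxhs: r(17)→15·(17−3)≡2=c; a(0)→15·(0−3)≡7=h; x(23)→15·(23−3)≡14=o; h(7)→15·(7−3)≡8=i; s(18)→15·(18−3)≡17=r (all mod 26).

choir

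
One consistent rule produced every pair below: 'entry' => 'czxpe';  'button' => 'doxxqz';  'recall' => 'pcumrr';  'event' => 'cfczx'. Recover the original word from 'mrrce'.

alley

e(4)→c(2) and n(13)→z(25) fit y≡17x+12 (mod 26); the inverse of 17 mod 26 is 23. Treating letters as 0–25, the rule is x ↦ 17x + 12 (mod 26).
Decoding mrrce: m(12)→23·(12−12)≡0=a; r(17)→23·(17−12)≡11=l; r(17)→23·(17−12)≡11=l; c(2)→23·(2−12)≡4=e; e(4)→23·(4−12)≡24=y (all mod 26).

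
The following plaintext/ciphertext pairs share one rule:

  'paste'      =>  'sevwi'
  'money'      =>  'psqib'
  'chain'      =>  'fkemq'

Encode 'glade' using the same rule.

joegi

The shift depends on letter class: consonant p→s is +3, but vowel a→e is +4. The rule splits by letter class: vowels +4, consonants +3.
On glade: g(cons)+3=j, l(cons)+3=o, a(vowel)+4=e, d(cons)+3=g, e(vowel)+4=i.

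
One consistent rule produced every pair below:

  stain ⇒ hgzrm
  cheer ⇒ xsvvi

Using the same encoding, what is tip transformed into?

This is the alphabet-reversal cipher (Atbash): a becomes z, b becomes y, etc.
For tip: t↔g, i↔r, p↔k.

grk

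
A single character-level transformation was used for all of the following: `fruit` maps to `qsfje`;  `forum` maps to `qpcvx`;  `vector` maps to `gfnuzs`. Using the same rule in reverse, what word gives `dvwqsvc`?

A repeating key of period 2 is used — shifts +11, +1 over and over.
Reversing it on dvwqsvc: d−11=s, v−1=u, w−11=l, q−1=p, s−11=h, v−1=u, c−11=r.

sulphur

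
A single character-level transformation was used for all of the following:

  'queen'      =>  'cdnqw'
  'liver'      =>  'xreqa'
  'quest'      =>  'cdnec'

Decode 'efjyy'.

Shifts by position in queen: pos 0: q→c (+12), pos 1: u→d (+9), pos 2: e→n (+9), pos 3: e→q (+12), pos 4: n→w (+9) — repeating every 3. It's a Vigenère-style cipher with numeric key [12,9,9]: position i shifts by key[i mod 3].
Undoing it on efjyy: e−12=s, f−9=w, j−9=a, y−12=m, y−9=p.

swamp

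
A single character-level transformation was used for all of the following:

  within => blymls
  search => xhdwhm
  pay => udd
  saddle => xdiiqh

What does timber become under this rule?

ylrghw

The shift depends on letter class: consonant w→b is +5, but vowel i→l is +3. The rule splits by letter class: vowels +3, consonants +5.
Applying it to timber: t(cons)+5=y, i(vowel)+3=l, m(cons)+5=r, b(cons)+5=g, e(vowel)+3=h, r(cons)+5=w.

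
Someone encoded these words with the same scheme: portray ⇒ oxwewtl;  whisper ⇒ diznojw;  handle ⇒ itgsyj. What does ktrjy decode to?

p(15)→o(14) and o(14)→x(23) fit y≡17x+19 (mod 26); the inverse of 17 mod 26 is 23. Each letter's alphabet position (a=0..z=25) is mapped through 17·x+19 mod 26 — an affine cipher.
Decoding ktrjy: k(10)→23·(10−19)≡1=b; t(19)→23·(19−19)≡0=a; r(17)→23·(17−19)≡6=g; j(9)→23·(9−19)≡4=e; y(24)→23·(24−19)≡11=l (all mod 26).

bagel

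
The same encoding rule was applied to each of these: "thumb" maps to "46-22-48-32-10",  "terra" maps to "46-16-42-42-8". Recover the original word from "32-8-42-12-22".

march

The formula is n = 2×(alphabet index, a=1) + 6.
Undoing it on 32-8-42-12-22: 32→(32−6)÷2=13=m, 8→(8−6)÷2=1=a, 42→(42−6)÷2=18=r, 12→(12−6)÷2=3=c, 22→(22−6)÷2=8=h.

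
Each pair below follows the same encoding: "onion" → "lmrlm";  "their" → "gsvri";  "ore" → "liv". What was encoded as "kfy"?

This is the alphabet-reversal cipher (Atbash): a becomes z, b becomes y, etc.
Undoing it on kfy: k↔p, f↔u, y↔b.

pub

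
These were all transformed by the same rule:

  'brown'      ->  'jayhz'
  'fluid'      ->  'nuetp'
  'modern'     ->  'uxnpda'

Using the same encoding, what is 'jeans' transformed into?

rnkye

In brown: b→j is +8, r→a is +9, o→y is +10, w→h is +11 — the shift increases by 1 each position. Each letter shifts forward by (position + 8), i.e. 8, 9, 10, … — the shift grows by one for each successive letter.
Applying it to jeans: j+8=r, e+9=n, a+10=k, n+11=y, s+12=e.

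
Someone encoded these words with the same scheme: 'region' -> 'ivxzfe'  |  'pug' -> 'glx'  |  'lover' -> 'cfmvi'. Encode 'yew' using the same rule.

Compare letters: r→i is +17, e→v is +17, g→x is +17 — a constant shift. This is a Caesar cipher with shift 17.
On yew: y+17=p, e+17=v, w+17=n.

pvn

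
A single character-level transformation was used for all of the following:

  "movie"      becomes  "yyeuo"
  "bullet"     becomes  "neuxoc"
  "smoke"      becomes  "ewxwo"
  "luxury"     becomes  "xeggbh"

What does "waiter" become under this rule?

Shifts by position in movie: pos 0: m→y (+12), pos 1: o→y (+10), pos 2: v→e (+9), pos 3: i→u (+12), pos 4: e→o (+10) — repeating every 3. It's a Vigenère-style cipher with numeric key [12,10,9]: position i shifts by key[i mod 3].
For waiter: w+12=i, a+10=k, i+9=r, t+12=f, e+10=o, r+9=a.

ikrfoa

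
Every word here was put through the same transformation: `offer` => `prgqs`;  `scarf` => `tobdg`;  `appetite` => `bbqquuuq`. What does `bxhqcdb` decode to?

algebra

Shifts by position in offer: pos 0: o→p (+1), pos 1: f→r (+12), pos 2: f→g (+1), pos 3: e→q (+12) — repeating every 2. The shifts repeat in a cycle of length 2: positions 0,1,… shift by +1, +12, then the pattern repeats.
Undoing it on bxhqcdb: b−1=a, x−12=l, h−1=g, q−12=e, c−1=b, d−12=r, b−1=a.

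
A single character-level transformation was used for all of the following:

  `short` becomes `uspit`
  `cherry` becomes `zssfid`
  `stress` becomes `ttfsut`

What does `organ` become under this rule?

obhsp

The output letters match the input read backwards, each shifted +1: short reversed is trohs. Read the word backwards and shift each letter +1.
On organ: reverse → nagro; then shift: n+1=o, a+1=b, g+1=h, r+1=s, o+1=p.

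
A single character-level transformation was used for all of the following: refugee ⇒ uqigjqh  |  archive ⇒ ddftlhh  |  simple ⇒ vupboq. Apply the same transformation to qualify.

Shifts by position in refugee: pos 0: r→u (+3), pos 1: e→q (+12), pos 2: f→i (+3), pos 3: u→g (+12) — repeating every 2. The shifts repeat in a cycle of length 2: positions 0,1,… shift by +3, +12, then the pattern repeats.
Applying it to qualify: q+3=t, u+12=g, a+3=d, l+12=x, i+3=l, f+12=r, y+3=b.

tgdxlrb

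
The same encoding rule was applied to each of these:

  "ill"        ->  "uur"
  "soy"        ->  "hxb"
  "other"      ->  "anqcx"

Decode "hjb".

The output letters match the input read backwards, each shifted +9: ill reversed is lli. Read the word backwards and shift each letter +9.
Undoing it on hjb: shift back: h−9=y, j−9=a, b−9=s → yas; then reverse → say.

say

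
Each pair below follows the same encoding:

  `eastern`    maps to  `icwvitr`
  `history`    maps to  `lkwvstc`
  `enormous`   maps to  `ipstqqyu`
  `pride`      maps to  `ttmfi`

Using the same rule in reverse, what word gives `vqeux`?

Shifts by position in eastern: pos 0: e→i (+4), pos 1: a→c (+2), pos 2: s→w (+4), pos 3: t→v (+2) — repeating every 2. The shifts repeat in a cycle of length 2: positions 0,1,… shift by +4, +2, then the pattern repeats.
Decoding vqeux: v−4=r, q−2=o, e−4=a, u−2=s, x−4=t.

roast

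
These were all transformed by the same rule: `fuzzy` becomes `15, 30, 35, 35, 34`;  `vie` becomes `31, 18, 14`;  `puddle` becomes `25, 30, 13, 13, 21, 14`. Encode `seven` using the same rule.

The number is (letter's place in the alphabet, a=1) + 9.
On seven: s=19→28, e=5→14, v=22→31, e=5→14, n=14→23.

28, 14, 31, 14, 23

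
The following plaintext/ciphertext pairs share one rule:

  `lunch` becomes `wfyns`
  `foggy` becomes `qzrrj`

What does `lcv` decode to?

Compare letters: l→w is +11, u→f is +11, n→y is +11 — a constant shift. Every letter moves 11 places later in the alphabet, wrapping around z→a.
Decoding lcv: l−11=a, c−11=r, v−11=k.

ark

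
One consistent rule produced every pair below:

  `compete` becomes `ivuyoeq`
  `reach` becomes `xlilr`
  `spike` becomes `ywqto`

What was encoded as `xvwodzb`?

rooftop

In compete: c→i is +6, o→v is +7, m→u is +8, p→y is +9 — the shift increases by 1 each position. The shift increases by 1 at each position, starting from +6: 6, 7, 8, ….
Undoing it on xvwodzb: x−6=r, v−7=o, w−8=o, o−9=f, d−10=t, z−11=o, b−12=p.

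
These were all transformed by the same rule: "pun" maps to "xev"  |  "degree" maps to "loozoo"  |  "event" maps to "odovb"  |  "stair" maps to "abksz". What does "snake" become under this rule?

avkso

Vowels shift forward by 10 and consonants shift forward by 8.
Applying it to snake: s(cons)+8=a, n(cons)+8=v, a(vowel)+10=k, k(cons)+8=s, e(vowel)+10=o.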